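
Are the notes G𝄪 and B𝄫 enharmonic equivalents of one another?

Yes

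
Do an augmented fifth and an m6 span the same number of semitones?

An augmented fifth spans 8 semitones; a minor sixth spans 8.
They are enharmonically equivalent.

Yes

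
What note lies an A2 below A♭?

Gbb

A second below A lands on the letter G.
An augmented second spans 3 semitones, so Ab moves to pitch class 5. On the letter G that is Gbb.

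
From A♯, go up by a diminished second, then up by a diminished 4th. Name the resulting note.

A diminished second up from A# is Bb (letter B, 0 semitones up).
A diminished fourth up from Bb is Ebb (letter E, 4 semitones up).

Ebb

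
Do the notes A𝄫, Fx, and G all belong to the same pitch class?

Yes

Abb = pitch class 7 and F## = pitch class 7 and G = pitch class 7 — the same pitch class, so they are enharmonic equivalents.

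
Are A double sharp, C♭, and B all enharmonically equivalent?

A## is pitch class 11; Cb is pitch class 11; B is pitch class 11.
All spellings map to pitch class 11, so they are enharmonically equivalent.

Yes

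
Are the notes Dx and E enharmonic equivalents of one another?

D## is pitch class 4; E is pitch class 4.
All spellings map to pitch class 4, so they are enharmonically equivalent.

Yes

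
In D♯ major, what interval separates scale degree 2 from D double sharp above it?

major seventh

Scale degree 2 of D# major is E#.
E# up to D##: letters E→D make it a seventh; 11 semitones makes it major.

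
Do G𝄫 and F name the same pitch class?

Yes

Gbb = pitch class 5 and F = pitch class 5 — the same pitch class, so they are enharmonic equivalents.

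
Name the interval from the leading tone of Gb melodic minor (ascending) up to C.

perfect fifth

The leading tone of Gb melodic minor (ascending) is F.
F up to C: letters F→C make it a fifth; 7 semitones makes it perfect.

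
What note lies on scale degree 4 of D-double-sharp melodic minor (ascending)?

Degree 4 takes the letter 3 steps above D, which is G.
In melodic minor (ascending), degree 4 sits 5 semitones above the tonic. D## + 5 semitones is pitch class 9, spelled on G as G##.

G##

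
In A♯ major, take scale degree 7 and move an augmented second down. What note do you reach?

F#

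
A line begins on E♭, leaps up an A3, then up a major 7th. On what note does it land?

F##

An augmented third up from Eb is G# (letter G, 5 semitones up).
A major seventh up from G# is F## (letter F, 11 semitones up).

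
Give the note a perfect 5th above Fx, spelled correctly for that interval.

F up a perfect fifth is C, so the target letter is C.
From F##, a perfect fifth is 7 semitones up: C##.

C##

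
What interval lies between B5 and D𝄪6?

The letter names run B→D, a span of 2 letter steps, so the interval is some kind of third.
B to D## is 5 semitones. A major third is 4, so 5 makes it augmented.

augmented third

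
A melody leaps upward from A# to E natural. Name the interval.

The letter names run A→E, a span of 4 letter steps, so the interval is some kind of fifth.
A# to E is 6 semitones. A perfect fifth is 7, so 6 makes it diminished.

diminished fifth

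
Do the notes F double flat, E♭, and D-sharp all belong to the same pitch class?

Fbb = pitch class 3 and Eb = pitch class 3 and D# = pitch class 3 — the same pitch class, so they are enharmonic equivalents.

Yes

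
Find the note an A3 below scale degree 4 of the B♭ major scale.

Cbb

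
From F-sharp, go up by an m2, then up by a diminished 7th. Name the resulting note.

Fb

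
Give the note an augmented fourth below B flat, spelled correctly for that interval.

B down a perfect fourth is F#, so the target letter is F.
From Bb, an augmented fourth is 6 semitones down: Fb.

Fb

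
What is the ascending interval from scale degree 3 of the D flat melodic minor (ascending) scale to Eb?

major seventh

Scale degree 3 of Db melodic minor (ascending) is Fb.
Fb up to Eb: letters F→E make it a seventh; 11 semitones makes it major.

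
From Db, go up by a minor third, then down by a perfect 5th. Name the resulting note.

A minor third up from Db is Fb (letter F, 3 semitones up).
A perfect fifth down from Fb is Bbb (letter B, 7 semitones down).

Bbb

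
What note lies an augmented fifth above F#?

A fifth above F lands on the letter C.
An augmented fifth spans 8 semitones, so F# moves to pitch class 2. On the letter C that is C##.

C##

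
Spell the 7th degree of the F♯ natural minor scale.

The F# natural minor scale runs F# G# A B C# D E.
Degree 7 is E.

E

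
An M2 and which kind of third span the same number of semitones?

A major second spans 2 semitones.
A third spanning 2 semitones is diminished (the major third is 4).

diminished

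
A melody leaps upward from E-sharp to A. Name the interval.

Counting letters E–F–G–A gives a fourth.
E#→A = 4 semitones, 1 narrower than the perfect fourth (5), so diminished.

diminished fourth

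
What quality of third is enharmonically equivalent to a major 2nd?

diminished

A major second spans 2 semitones.
A third spanning 2 semitones is diminished (the major third is 4).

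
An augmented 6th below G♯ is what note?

Bb

G down a major sixth is Bb, so the target letter is B.
From G#, an augmented sixth is 10 semitones down: Bb.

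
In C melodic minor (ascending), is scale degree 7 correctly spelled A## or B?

Each scale degree takes a distinct letter name. Degree 7 of a scale on C must use the letter B.
B and A## are enharmonically the same pitch, but only B uses the letter B, so it is the correct spelling here.

B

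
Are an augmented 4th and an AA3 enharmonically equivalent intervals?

Yes

An augmented fourth spans 6 semitones; a doubly augmented third spans 6.
They are enharmonically equivalent.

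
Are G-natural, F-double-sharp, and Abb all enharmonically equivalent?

G = pitch class 7 and F## = pitch class 7 and Abb = pitch class 7 — the same pitch class, so they are enharmonic equivalents.

Yes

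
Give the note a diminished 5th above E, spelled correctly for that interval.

Bb

E up a perfect fifth is B, so the target letter is B.
From E, a diminished fifth is 6 semitones up: Bb.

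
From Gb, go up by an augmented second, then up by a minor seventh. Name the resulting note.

An augmented second up from Gb is A (letter A, 3 semitones up).
A minor seventh up from A is G (letter G, 10 semitones up).

G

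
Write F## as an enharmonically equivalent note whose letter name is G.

Plain G sits at the same pitch as F##, so on the letter G the same pitch needs a natural: G.

G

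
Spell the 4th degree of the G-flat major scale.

Degree 4 takes the letter 3 steps above G, which is C.
In major, degree 4 sits 5 semitones above the tonic. Gb + 5 semitones is pitch class 11, spelled on C as Cb.

Cb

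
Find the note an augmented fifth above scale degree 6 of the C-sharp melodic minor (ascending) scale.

Scale degree 6 of C# melodic minor (ascending) is A#.
An augmented fifth (8 semitones) above A# lands on the letter E, giving E##.

E##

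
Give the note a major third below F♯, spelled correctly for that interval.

D

F down a major third is Db, so the target letter is D.
From F#, a major third is 4 semitones down: D.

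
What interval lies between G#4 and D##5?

augmented fifth

The letter names run G→D, a span of 4 letter steps, so the interval is some kind of fifth.
G# to D## is 8 semitones. A perfect fifth is 7, so 8 makes it augmented.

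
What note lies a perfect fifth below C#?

C down a perfect fifth is F, so the target letter is F.
From C#, a perfect fifth is 7 semitones down: F#.

F#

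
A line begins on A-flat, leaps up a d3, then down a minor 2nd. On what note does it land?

A diminished third up from Ab is Cbb (letter C, 2 semitones up).
A minor second down from Cbb is Bbb (letter B, 1 semitone down).

Bbb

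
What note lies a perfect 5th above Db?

A fifth above D lands on the letter A.
A perfect fifth spans 7 semitones, so Db moves to pitch class 8. On the letter A that is Ab.

Ab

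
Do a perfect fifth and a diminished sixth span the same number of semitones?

A perfect fifth spans 7 semitones; a diminished sixth spans 7.
They are enharmonically equivalent.

Yes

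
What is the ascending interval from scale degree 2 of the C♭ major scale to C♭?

Scale degree 2 of Cb major is Db.
Db up to Cb: letters D→C make it a seventh; 10 semitones makes it minor.

minor seventh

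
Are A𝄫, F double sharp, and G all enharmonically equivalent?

Abb is pitch class 7; F## is pitch class 7; G is pitch class 7.
All spellings map to pitch class 7, so they are enharmonically equivalent.

Yes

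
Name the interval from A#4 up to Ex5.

The letter names run A→E, a span of 4 letter steps, so the interval is some kind of fifth.
A# to E## is 8 semitones. A perfect fifth is 7, so 8 makes it augmented.

augmented fifth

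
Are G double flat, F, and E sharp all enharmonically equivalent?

Gbb is pitch class 5; F is pitch class 5; E# is pitch class 5.
All spellings map to pitch class 5, so they are enharmonically equivalent.

Yes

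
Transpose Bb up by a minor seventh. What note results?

B up a major seventh is A#, so the target letter is A.
From Bb, a minor seventh is 10 semitones up: Ab.

Ab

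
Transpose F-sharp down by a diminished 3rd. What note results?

D##

A third below F lands on the letter D.
A diminished third spans 2 semitones, so F# moves to pitch class 4. On the letter D that is D##.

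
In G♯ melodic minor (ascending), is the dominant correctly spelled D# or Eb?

D#

Each scale degree takes a distinct letter name. Degree 5 of a scale on G must use the letter D.
D# and Eb are enharmonically the same pitch, but only D# uses the letter D, so it is the correct spelling here.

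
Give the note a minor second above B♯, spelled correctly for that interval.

C#

B up a major second is C#, so the target letter is C.
From B#, a minor second is 1 semitone up: C#.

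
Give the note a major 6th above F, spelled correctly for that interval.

F up a major sixth is D, so the target letter is D.
From F, a major sixth is 9 semitones up: D.

D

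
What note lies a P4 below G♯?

D#

A fourth below G lands on the letter D.
A perfect fourth spans 5 semitones, so G# moves to pitch class 3. On the letter D that is D#.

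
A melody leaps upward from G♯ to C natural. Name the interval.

diminished fourth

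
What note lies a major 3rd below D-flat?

A third below D lands on the letter B.
A major third spans 4 semitones, so Db moves to pitch class 9. On the letter B that is Bbb.

Bbb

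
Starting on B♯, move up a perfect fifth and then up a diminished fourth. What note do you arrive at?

A perfect fifth up from B# is F## (letter F, 7 semitones up).
A diminished fourth up from F## is B (letter B, 4 semitones up).

B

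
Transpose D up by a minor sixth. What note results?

D up a major sixth is B, so the target letter is B.
From D, a minor sixth is 8 semitones up: Bb.

Bb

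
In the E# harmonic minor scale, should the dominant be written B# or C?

Each scale degree takes a distinct letter name. Degree 5 of a scale on E must use the letter B.
B# and C are enharmonically the same pitch, but only B# uses the letter B, so it is the correct spelling here.

B#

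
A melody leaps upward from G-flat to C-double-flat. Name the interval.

diminished fourth

Counting letters G–A–B–C gives a fourth.
Gb→Cbb = 4 semitones, 1 narrower than the perfect fourth (5), so diminished.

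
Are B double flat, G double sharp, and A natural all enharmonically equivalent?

Bbb = pitch class 9 and G## = pitch class 9 and A = pitch class 9 — the same pitch class, so they are enharmonic equivalents.

Yes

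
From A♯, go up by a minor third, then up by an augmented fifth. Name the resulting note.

G##

A minor third up from A# is C# (letter C, 3 semitones up).
An augmented fifth up from C# is G## (letter G, 8 semitones up).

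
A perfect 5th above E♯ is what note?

E up a perfect fifth is B, so the target letter is B.
From E#, a perfect fifth is 7 semitones up: B#.

B#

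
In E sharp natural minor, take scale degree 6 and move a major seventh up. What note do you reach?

B#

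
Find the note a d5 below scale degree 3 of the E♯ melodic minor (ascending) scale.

C##

Scale degree 3 of E# melodic minor (ascending) is G#.
A diminished fifth (6 semitones) below G# lands on the letter C, giving C##.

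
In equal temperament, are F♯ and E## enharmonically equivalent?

Yes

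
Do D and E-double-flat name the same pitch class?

D = pitch class 2 and Ebb = pitch class 2 — the same pitch class, so they are enharmonic equivalents.

Yes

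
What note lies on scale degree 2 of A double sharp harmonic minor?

Degree 2 takes the letter 1 step above A, which is B.
In harmonic minor, degree 2 sits 2 semitones above the tonic. A## + 2 semitones is pitch class 1, spelled on B as B##.

B##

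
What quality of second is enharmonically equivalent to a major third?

doubly augmented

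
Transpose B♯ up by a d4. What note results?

E

A fourth above B lands on the letter E.
A diminished fourth spans 4 semitones, so B# moves to pitch class 4. On the letter E that is E.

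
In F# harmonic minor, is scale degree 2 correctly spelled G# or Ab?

G#

Each scale degree takes a distinct letter name. Degree 2 of a scale on F must use the letter G.
G# and Ab are enharmonically the same pitch, but only G# uses the letter G, so it is the correct spelling here.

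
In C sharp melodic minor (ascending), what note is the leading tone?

Degree 7 takes the letter 6 steps above C, which is B.
In melodic minor (ascending), degree 7 sits 11 semitones above the tonic. C# + 11 semitones is pitch class 0, spelled on B as B#.

B#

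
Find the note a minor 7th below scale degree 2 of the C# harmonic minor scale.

Scale degree 2 of C# harmonic minor is D#.
A minor seventh (10 semitones) below D# lands on the letter E, giving E#.

E#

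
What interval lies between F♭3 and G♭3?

major second

The letter names run F→G, a span of 1 letter step, so the interval is some kind of second.
Fb to Gb is 2 semitones. A major second is 2, so 2 makes it major.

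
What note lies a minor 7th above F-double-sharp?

E#

F up a major seventh is E, so the target letter is E.
From F##, a minor seventh is 10 semitones up: E#.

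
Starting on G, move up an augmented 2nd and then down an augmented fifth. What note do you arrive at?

D

An augmented second up from G is A# (letter A, 3 semitones up).
An augmented fifth down from A# is D (letter D, 8 semitones down).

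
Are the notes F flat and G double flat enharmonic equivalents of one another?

No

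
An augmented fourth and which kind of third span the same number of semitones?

doubly augmented

An augmented fourth spans 6 semitones.
A third spanning 6 semitones is doubly augmented (the major third is 4).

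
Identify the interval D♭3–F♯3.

Counting letters D–E–F gives a third.
Db→F# = 5 semitones, 1 wider than the major third (4), so augmented.

augmented third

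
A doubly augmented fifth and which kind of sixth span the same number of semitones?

A doubly augmented fifth spans 9 semitones.
A sixth spanning 9 semitones is major (the major sixth is 9).

major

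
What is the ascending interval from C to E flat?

minor third

The letter names run C→E, a span of 2 letter steps, so the interval is some kind of third.
C to Eb is 3 semitones. A major third is 4, so 3 makes it minor.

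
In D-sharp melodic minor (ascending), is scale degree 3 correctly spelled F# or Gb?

F#

Each scale degree takes a distinct letter name. Degree 3 of a scale on D must use the letter F.
F# and Gb are enharmonically the same pitch, but only F# uses the letter F, so it is the correct spelling here.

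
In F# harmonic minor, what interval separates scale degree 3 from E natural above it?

Scale degree 3 of F# harmonic minor is A.
A up to E: letters A→E make it a fifth; 7 semitones makes it perfect.

perfect fifth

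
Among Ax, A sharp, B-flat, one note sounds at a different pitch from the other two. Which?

A##

In 12-tone equal temperament, enharmonic equivalents share a pitch class. A## is pitch class 11; A# is pitch class 10; Bb is pitch class 10.
A# and Bb share pitch class 10, while A## is pitch class 11.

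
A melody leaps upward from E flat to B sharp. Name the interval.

The letter names run E→B, a span of 4 letter steps, so the interval is some kind of fifth.
Eb to B# is 9 semitones. A perfect fifth is 7, so 9 makes it doubly augmented.

doubly augmented fifth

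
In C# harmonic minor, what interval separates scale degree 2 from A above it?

Scale degree 2 of C# harmonic minor is D#.
D# up to A: letters D→A make it a fifth; 6 semitones makes it diminished.

diminished fifth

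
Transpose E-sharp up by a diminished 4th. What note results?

A fourth above E lands on the letter A.
A diminished fourth spans 4 semitones, so E# moves to pitch class 9. On the letter A that is A.

A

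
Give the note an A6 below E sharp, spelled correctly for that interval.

A sixth below E lands on the letter G.
An augmented sixth spans 10 semitones, so E# moves to pitch class 7. On the letter G that is G.

G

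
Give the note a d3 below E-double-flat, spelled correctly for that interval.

C

E down a major third is C, so the target letter is C.
From Ebb, a diminished third is 2 semitones down: C.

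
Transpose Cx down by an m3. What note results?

A third below C lands on the letter A.
A minor third spans 3 semitones, so C## moves to pitch class 11. On the letter A that is A##.

A##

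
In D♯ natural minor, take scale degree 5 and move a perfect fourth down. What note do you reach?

Scale degree 5 of D# natural minor is A#.
A perfect fourth (5 semitones) below A# lands on the letter E, giving E#.

E#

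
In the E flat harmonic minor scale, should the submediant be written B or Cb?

Each scale degree takes a distinct letter name. Degree 6 of a scale on E must use the letter C.
Cb and B are enharmonically the same pitch, but only Cb uses the letter C, so it is the correct spelling here.

Cb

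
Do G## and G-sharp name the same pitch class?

No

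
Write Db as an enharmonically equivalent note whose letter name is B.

Plain B sits 2 semitones below Db, so on the letter B the same pitch needs a double sharp: B##.

B##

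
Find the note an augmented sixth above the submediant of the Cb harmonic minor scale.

The submediant of Cb harmonic minor is Abb.
An augmented sixth (10 semitones) above Abb lands on the letter F, giving F.

F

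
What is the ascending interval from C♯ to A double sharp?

Counting letters C–D–E–F–G–A gives a sixth.
C#→A## = 10 semitones, 1 wider than the major sixth (9), so augmented.

augmented sixth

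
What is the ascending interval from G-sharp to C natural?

The letter names run G→C, a span of 3 letter steps, so the interval is some kind of fourth.
G# to C is 4 semitones. A perfect fourth is 5, so 4 makes it diminished.

diminished fourth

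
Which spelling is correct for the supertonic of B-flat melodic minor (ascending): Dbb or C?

C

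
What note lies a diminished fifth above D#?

D up a perfect fifth is A, so the target letter is A.
From D#, a diminished fifth is 6 semitones up: A.

A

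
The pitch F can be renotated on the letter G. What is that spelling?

F is pitch class 5. The letter G alone is pitch class 7.
To reach pitch class 5 from G requires an offset of -2 semitones, i.e. double flat: Gbb.

Gbb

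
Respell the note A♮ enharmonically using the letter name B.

Bbb

A is pitch class 9. The letter B alone is pitch class 11.
To reach pitch class 9 from B requires an offset of -2 semitones, i.e. double flat: Bbb.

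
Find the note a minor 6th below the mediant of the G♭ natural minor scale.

Db

The mediant of Gb natural minor is Bbb.
A minor sixth (8 semitones) below Bbb lands on the letter D, giving Db.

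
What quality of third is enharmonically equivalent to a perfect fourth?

augmented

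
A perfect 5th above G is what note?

D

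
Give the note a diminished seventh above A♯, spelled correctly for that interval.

G

A up a major seventh is G#, so the target letter is G.
From A#, a diminished seventh is 9 semitones up: G.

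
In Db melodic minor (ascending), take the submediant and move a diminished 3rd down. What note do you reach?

The submediant of Db melodic minor (ascending) is Bb.
A diminished third (2 semitones) below Bb lands on the letter G, giving G#.

G#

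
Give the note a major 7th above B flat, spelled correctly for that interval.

A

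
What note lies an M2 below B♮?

B down a major second is A, so the target letter is A.
From B, a major second is 2 semitones down: A.

A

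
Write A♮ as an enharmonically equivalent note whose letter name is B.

Bbb

Plain B sits 2 semitones above A, so on the letter B the same pitch needs a double flat: Bbb.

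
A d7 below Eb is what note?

A seventh below E lands on the letter F.
A diminished seventh spans 9 semitones, so Eb moves to pitch class 6. On the letter F that is F#.

F#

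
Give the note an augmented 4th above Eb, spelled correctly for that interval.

A fourth above E lands on the letter A.
An augmented fourth spans 6 semitones, so Eb moves to pitch class 9. On the letter A that is A.

A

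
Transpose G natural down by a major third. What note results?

G down a major third is Eb, so the target letter is E.
From G, a major third is 4 semitones down: Eb.

Eb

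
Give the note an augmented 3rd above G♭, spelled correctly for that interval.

G up a major third is B, so the target letter is B.
From Gb, an augmented third is 5 semitones up: B.

B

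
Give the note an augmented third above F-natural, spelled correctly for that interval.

A third above F lands on the letter A.
An augmented third spans 5 semitones, so F moves to pitch class 10. On the letter A that is A#.

A#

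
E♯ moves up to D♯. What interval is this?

minor seventh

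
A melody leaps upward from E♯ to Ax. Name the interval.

augmented fourth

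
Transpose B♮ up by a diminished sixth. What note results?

A sixth above B lands on the letter G.
A diminished sixth spans 7 semitones, so B moves to pitch class 6. On the letter G that is Gb.

Gb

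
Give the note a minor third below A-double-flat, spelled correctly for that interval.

A third below A lands on the letter F.
A minor third spans 3 semitones, so Abb moves to pitch class 4. On the letter F that is Fb.

Fb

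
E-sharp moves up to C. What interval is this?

diminished sixth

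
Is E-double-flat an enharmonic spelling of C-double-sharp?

Yes

Ebb is pitch class 2; C## is pitch class 2.
All spellings map to pitch class 2, so they are enharmonically equivalent.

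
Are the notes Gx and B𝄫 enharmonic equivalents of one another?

G## = pitch class 9 and Bbb = pitch class 9 — the same pitch class, so they are enharmonic equivalents.

Yes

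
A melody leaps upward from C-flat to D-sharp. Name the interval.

Counting letters C–D gives a second.
Cb→D# = 4 semitones, 2 wider than the major second (2), so doubly augmented.

doubly augmented second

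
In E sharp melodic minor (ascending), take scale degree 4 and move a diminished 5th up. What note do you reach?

E

Scale degree 4 of E# melodic minor (ascending) is A#.
A diminished fifth (6 semitones) above A# lands on the letter E, giving E.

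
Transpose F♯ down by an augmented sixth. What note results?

Ab

A sixth below F lands on the letter A.
An augmented sixth spans 10 semitones, so F# moves to pitch class 8. On the letter A that is Ab.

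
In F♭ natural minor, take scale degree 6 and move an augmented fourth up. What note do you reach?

Gb

Scale degree 6 of Fb natural minor is Dbb.
An augmented fourth (6 semitones) above Dbb lands on the letter G, giving Gb.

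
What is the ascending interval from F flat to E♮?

Counting letters F–G–A–B–C–D–E gives a seventh.
Fb→E = 12 semitones, 1 wider than the major seventh (11), so augmented.

augmented seventh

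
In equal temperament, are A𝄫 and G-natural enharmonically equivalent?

Yes

Abb = pitch class 7 and G = pitch class 7 — the same pitch class, so they are enharmonic equivalents.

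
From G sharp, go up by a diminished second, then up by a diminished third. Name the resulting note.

Cbb

A diminished second up from G# is Ab (letter A, 0 semitones up).
A diminished third up from Ab is Cbb (letter C, 2 semitones up).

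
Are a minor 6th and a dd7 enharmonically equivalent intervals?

Yes

A minor sixth spans 8 semitones; a doubly diminished seventh spans 8.
They are enharmonically equivalent.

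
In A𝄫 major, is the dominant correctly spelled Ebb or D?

Ebb

Each scale degree takes a distinct letter name. Degree 5 of a scale on A must use the letter E.
Ebb and D are enharmonically the same pitch, but only Ebb uses the letter E, so it is the correct spelling here.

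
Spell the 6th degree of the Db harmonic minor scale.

Bbb

Degree 6 takes the letter 5 steps above D, which is B.
In harmonic minor, degree 6 sits 8 semitones above the tonic. Db + 8 semitones is pitch class 9, spelled on B as Bbb.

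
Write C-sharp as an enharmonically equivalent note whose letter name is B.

C# is pitch class 1. The letter B alone is pitch class 11.
To reach pitch class 1 from B requires an offset of +2 semitones, i.e. double sharp: B##.

B##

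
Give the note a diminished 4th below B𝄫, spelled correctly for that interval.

B down a perfect fourth is F#, so the target letter is F.
From Bbb, a diminished fourth is 4 semitones down: F.

F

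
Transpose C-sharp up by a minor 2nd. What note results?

D

A second above C lands on the letter D.
A minor second spans 1 semitone, so C# moves to pitch class 2. On the letter D that is D.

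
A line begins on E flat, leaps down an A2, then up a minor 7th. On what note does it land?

An augmented second down from Eb is Dbb (letter D, 3 semitones down).
A minor seventh up from Dbb is Cbb (letter C, 10 semitones up).

Cbb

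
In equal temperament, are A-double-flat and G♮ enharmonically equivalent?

Abb is pitch class 7; G is pitch class 7.
All spellings map to pitch class 7, so they are enharmonically equivalent.

Yes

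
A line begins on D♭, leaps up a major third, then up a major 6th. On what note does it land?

A major third up from Db is F (letter F, 4 semitones up).
A major sixth up from F is D (letter D, 9 semitones up).

D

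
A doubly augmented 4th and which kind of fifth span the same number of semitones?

perfect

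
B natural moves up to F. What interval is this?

The letter names run B→F, a span of 4 letter steps, so the interval is some kind of fifth.
B to F is 6 semitones. A perfect fifth is 7, so 6 makes it diminished.

diminished fifth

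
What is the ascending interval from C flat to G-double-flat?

diminished fifth

The letter names run C→G, a span of 4 letter steps, so the interval is some kind of fifth.
Cb to Gbb is 6 semitones. A perfect fifth is 7, so 6 makes it diminished.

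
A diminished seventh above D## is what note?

D up a major seventh is C#, so the target letter is C.
From D##, a diminished seventh is 9 semitones up: C#.

C#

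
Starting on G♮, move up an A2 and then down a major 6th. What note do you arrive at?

An augmented second up from G is A# (letter A, 3 semitones up).
A major sixth down from A# is C# (letter C, 9 semitones down).

C#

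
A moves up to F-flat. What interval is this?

Counting letters A–B–C–D–E–F gives a sixth.
A→Fb = 7 semitones, 2 narrower than the major sixth (9), so diminished.

diminished sixth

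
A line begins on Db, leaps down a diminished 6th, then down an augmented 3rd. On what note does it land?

Db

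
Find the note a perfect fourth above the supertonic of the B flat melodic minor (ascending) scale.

F

The supertonic of Bb melodic minor (ascending) is C.
A perfect fourth (5 semitones) above C lands on the letter F, giving F.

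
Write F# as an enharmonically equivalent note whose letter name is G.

Gb

Plain G sits 1 semitone above F#, so on the letter G the same pitch needs a flat: Gb.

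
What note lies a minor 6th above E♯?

C#

A sixth above E lands on the letter C.
A minor sixth spans 8 semitones, so E# moves to pitch class 1. On the letter C that is C#.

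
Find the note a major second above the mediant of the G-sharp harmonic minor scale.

The mediant of G# harmonic minor is B.
A major second (2 semitones) above B lands on the letter C, giving C#.

C#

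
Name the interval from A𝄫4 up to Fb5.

The letter names run A→F, a span of 5 letter steps, so the interval is some kind of sixth.
Abb to Fb is 9 semitones. A major sixth is 9, so 9 makes it major.

major sixth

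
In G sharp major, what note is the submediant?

Degree 6 takes the letter 5 steps above G, which is E.
In major, degree 6 sits 9 semitones above the tonic. G# + 9 semitones is pitch class 5, spelled on E as E#.

E#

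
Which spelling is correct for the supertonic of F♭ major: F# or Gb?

Each scale degree takes a distinct letter name. Degree 2 of a scale on F must use the letter G.
Gb and F# are enharmonically the same pitch, but only Gb uses the letter G, so it is the correct spelling here.

Gb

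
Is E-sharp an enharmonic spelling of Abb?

E# is pitch class 5; Abb is pitch class 7.
The pitch classes differ (5 vs. 7), so they are not enharmonic equivalents.

No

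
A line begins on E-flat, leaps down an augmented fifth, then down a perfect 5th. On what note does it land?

An augmented fifth down from Eb is Abb (letter A, 8 semitones down).
A perfect fifth down from Abb is Dbb (letter D, 7 semitones down).

Dbb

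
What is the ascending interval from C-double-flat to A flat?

Counting letters C–D–E–F–G–A gives a sixth.
Cbb→Ab = 10 semitones, 1 wider than the major sixth (9), so augmented.

augmented sixth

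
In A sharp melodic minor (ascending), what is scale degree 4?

Degree 4 takes the letter 3 steps above A, which is D.
In melodic minor (ascending), degree 4 sits 5 semitones above the tonic. A# + 5 semitones is pitch class 3, spelled on D as D#.

D#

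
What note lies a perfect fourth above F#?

B

A fourth above F lands on the letter B.
A perfect fourth spans 5 semitones, so F# moves to pitch class 11. On the letter B that is B.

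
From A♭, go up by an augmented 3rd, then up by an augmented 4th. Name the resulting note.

F##

An augmented third up from Ab is C# (letter C, 5 semitones up).
An augmented fourth up from C# is F## (letter F, 6 semitones up).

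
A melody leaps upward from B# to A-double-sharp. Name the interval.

The letter names run B→A, a span of 6 letter steps, so the interval is some kind of seventh.
B# to A## is 11 semitones. A major seventh is 11, so 11 makes it major.

major seventh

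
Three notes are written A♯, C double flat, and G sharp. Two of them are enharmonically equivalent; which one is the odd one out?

In 12-tone equal temperament, enharmonic equivalents share a pitch class. A# is pitch class 10; Cbb is pitch class 10; G# is pitch class 8.
A# and Cbb share pitch class 10, while G# is pitch class 8.

G#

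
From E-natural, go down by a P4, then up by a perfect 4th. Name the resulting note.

E

A perfect fourth down from E is B (letter B, 5 semitones down).
A perfect fourth up from B is E (letter E, 5 semitones up).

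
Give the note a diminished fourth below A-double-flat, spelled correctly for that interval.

Eb

A down a perfect fourth is E, so the target letter is E.
From Abb, a diminished fourth is 4 semitones down: Eb.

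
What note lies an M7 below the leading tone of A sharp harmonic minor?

The leading tone of A# harmonic minor is G##.
A major seventh (11 semitones) below G## lands on the letter A, giving A#.

A#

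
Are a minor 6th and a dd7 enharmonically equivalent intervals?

A minor sixth spans 8 semitones; a doubly diminished seventh spans 8.
They are enharmonically equivalent.

Yes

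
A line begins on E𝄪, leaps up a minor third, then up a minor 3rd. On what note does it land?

B#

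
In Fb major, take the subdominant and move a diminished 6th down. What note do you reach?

D

The subdominant of Fb major is Bbb.
A diminished sixth (7 semitones) below Bbb lands on the letter D, giving D.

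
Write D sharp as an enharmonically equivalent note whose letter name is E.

Eb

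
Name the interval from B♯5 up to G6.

Counting letters B–C–D–E–F–G gives a sixth.
B#→G = 7 semitones, 2 narrower than the major sixth (9), so diminished.

diminished sixth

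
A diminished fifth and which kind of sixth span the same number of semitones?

doubly diminished

A diminished fifth spans 6 semitones.
A sixth spanning 6 semitones is doubly diminished (the major sixth is 9).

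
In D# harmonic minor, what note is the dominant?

A#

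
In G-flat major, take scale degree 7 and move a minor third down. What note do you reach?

D

Scale degree 7 of Gb major is F.
A minor third (3 semitones) below F lands on the letter D, giving D.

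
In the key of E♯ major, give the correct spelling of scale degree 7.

D##

Degree 7 takes the letter 6 steps above E, which is D.
In major, degree 7 sits 11 semitones above the tonic. E# + 11 semitones is pitch class 4, spelled on D as D##.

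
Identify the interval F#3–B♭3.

Counting letters F–G–A–B gives a fourth.
F#→Bb = 4 semitones, 1 narrower than the perfect fourth (5), so diminished.

diminished fourth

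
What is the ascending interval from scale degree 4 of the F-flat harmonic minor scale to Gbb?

minor sixth

Scale degree 4 of Fb harmonic minor is Bbb.
Bbb up to Gbb: letters B→G make it a sixth; 8 semitones makes it minor.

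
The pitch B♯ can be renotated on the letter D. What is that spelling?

Dbb

B# is pitch class 0. The letter D alone is pitch class 2.
To reach pitch class 0 from D requires an offset of -2 semitones, i.e. double flat: Dbb.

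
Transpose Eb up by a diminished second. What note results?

E up a major second is F#, so the target letter is F.
From Eb, a diminished second is 0 semitones up: Fbb.

Fbb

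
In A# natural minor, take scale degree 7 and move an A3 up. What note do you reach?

Scale degree 7 of A# natural minor is G#.
An augmented third (5 semitones) above G# lands on the letter B, giving B##.

B##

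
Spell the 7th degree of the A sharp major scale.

The A# major scale runs A# B# C## D# E# F## G##.
Degree 7 is G##.

G##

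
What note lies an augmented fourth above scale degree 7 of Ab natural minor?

C

Scale degree 7 of Ab natural minor is Gb.
An augmented fourth (6 semitones) above Gb lands on the letter C, giving C.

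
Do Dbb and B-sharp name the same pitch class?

Dbb = pitch class 0 and B# = pitch class 0 — the same pitch class, so they are enharmonic equivalents.

Yes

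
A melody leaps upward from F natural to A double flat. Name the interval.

diminished third

The letter names run F→A, a span of 2 letter steps, so the interval is some kind of third.
F to Abb is 2 semitones. A major third is 4, so 2 makes it diminished.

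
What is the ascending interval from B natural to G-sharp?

The letter names run B→G, a span of 5 letter steps, so the interval is some kind of sixth.
B to G# is 9 semitones. A major sixth is 9, so 9 makes it major.

major sixth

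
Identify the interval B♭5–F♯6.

augmented fifth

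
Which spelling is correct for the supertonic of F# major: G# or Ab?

Each scale degree takes a distinct letter name. Degree 2 of a scale on F must use the letter G.
G# and Ab are enharmonically the same pitch, but only G# uses the letter G, so it is the correct spelling here.

G#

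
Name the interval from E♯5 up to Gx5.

major third

Counting letters E–F–G gives a third.
E#→G## = 4 semitones, exactly the major third.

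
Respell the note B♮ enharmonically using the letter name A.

A##

Plain A sits 2 semitones below B, so on the letter A the same pitch needs a double sharp: A##.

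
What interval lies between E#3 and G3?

The letter names run E→G, a span of 2 letter steps, so the interval is some kind of third.
E# to G is 2 semitones. A major third is 4, so 2 makes it diminished.

diminished third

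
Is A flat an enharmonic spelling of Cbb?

Ab is pitch class 8; Cbb is pitch class 10.
The pitch classes differ (8 vs. 10), so they are not enharmonic equivalents.

No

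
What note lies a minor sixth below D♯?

F##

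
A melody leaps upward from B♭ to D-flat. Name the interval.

Counting letters B–C–D gives a third.
Bb→Db = 3 semitones, 1 narrower than the major third (4), so minor.

minor third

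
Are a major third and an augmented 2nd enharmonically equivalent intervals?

No

A major third spans 4 semitones; an augmented second spans 3.
The spans differ, so they are not enharmonic equivalents.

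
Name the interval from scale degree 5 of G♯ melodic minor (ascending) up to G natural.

Scale degree 5 of G# melodic minor (ascending) is D#.
D# up to G: letters D→G make it a fourth; 4 semitones makes it diminished.

diminished fourth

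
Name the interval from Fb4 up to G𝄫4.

The letter names run F→G, a span of 1 letter step, so the interval is some kind of second.
Fb to Gbb is 1 semitone. A major second is 2, so 1 makes it minor.

minor second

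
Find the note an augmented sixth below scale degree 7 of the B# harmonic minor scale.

Scale degree 7 of B# harmonic minor is A##.
An augmented sixth (10 semitones) below A## lands on the letter C, giving C#.

C#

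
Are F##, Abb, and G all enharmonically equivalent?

Yes

F## = pitch class 7 and Abb = pitch class 7 and G = pitch class 7 — the same pitch class, so they are enharmonic equivalents.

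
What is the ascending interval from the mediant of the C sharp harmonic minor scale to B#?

The mediant of C# harmonic minor is E.
E up to B#: letters E→B make it a fifth; 8 semitones makes it augmented.

augmented fifth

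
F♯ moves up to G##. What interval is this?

The letter names run F→G, a span of 1 letter step, so the interval is some kind of second.
F# to G## is 3 semitones. A major second is 2, so 3 makes it augmented.

augmented second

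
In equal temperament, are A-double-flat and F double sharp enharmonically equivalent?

Abb is pitch class 7; F## is pitch class 7.
All spellings map to pitch class 7, so they are enharmonically equivalent.

Yes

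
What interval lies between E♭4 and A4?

Counting letters E–F–G–A gives a fourth.
Eb→A = 6 semitones, 1 wider than the perfect fourth (5), so augmented.

augmented fourth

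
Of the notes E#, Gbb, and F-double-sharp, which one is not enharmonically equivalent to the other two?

In 12-tone equal temperament, enharmonic equivalents share a pitch class. E# is pitch class 5; Gbb is pitch class 5; F## is pitch class 7.
E# and Gbb share pitch class 5, while F## is pitch class 7.

F##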